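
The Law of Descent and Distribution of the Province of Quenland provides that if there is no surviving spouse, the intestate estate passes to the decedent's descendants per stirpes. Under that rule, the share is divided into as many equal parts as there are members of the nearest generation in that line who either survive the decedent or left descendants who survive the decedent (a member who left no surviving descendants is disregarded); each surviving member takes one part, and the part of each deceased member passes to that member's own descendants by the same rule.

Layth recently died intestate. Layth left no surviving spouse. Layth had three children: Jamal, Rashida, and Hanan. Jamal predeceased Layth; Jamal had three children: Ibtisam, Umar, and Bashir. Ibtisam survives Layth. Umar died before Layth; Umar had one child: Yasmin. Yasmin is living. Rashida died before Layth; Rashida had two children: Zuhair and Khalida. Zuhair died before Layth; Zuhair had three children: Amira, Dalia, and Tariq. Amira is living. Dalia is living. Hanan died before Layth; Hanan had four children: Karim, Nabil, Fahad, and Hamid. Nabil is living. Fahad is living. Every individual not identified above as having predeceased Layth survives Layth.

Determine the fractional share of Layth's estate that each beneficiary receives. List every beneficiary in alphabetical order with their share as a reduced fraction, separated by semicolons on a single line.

There is no surviving spouse, so the entire estate passes to Layth's descendants per stirpes.
The estate is divided into 3 equal shares of 1/3 among Jamal, Rashida, Hanan.
Jamal predeceased; the 1/3 allotted to Jamal's branch passes to Jamal's issue by representation.
The 1/3 is divided into 3 equal shares of 1/9 among Ibtisam, Umar, Bashir.
Ibtisam is living and takes 1/9.
Umar predeceased; the 1/9 allotted to Umar's branch passes to Umar's issue by representation.
Yasmin is the sole taker at this level and receives the full 1/9.
Bashir is living and takes 1/9.
Rashida predeceased; the 1/3 allotted to Rashida's branch passes to Rashida's issue by representation.
The 1/3 is divided into 2 equal shares of 1/6 among Zuhair, Khalida.
Zuhair predeceased; the 1/6 allotted to Zuhair's branch passes to Zuhair's issue by representation.
The 1/6 is divided into 3 equal shares of 1/18 among Amira, Dalia, Tariq.
Amira is living and takes 1/18.
Dalia is living and takes 1/18.
Tariq is living and takes 1/18.
Khalida is living and takes 1/6.
Hanan predeceased; the 1/3 allotted to Hanan's branch passes to Hanan's issue by representation.
The 1/3 is divided into 4 equal shares of 1/12 among Karim, Nabil, Fahad, Hamid.
Karim is living and takes 1/12.
Nabil is living and takes 1/12.
Fahad is living and takes 1/12.
Hamid is living and takes 1/12.

Amira 1/18; Bashir 1/9; Dalia 1/18; Fahad 1/12; Hamid 1/12; Ibtisam 1/9; Karim 1/12; Khalida 1/6; Nabil 1/12; Tariq 1/18; Yasmin 1/9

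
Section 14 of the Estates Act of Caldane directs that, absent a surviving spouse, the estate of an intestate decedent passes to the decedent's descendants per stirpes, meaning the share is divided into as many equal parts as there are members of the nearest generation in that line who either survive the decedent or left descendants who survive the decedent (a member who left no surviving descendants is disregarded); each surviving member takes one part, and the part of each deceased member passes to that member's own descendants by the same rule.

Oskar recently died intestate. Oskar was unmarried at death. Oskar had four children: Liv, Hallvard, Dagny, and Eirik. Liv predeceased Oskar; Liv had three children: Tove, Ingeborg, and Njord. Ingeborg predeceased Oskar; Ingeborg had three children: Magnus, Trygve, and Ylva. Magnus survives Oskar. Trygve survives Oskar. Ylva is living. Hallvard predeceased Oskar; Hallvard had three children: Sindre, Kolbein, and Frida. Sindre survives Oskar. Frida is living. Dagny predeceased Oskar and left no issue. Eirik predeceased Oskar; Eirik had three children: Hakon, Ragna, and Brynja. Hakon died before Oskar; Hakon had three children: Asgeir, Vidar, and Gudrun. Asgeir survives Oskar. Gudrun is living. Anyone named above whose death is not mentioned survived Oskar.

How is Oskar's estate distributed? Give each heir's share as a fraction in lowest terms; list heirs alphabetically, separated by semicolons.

Asgeir 1/27; Brynja 1/9; Frida 1/9; Gudrun 1/27; Kolbein 1/9; Magnus 1/27; Njord 1/9; Ragna 1/9; Sindre 1/9; Tove 1/9; Trygve 1/27; Vidar 1/27; Ylva 1/27

There is no surviving spouse, so the entire estate passes to Oskar's descendants per stirpes.
Dagny left no surviving issue, so that branch lapses and is disregarded.
The estate is divided into 3 equal shares of 1/3 among Liv, Hallvard, Eirik.
Liv predeceased; the 1/3 allotted to Liv's branch passes to Liv's issue by representation.
The 1/3 is divided into 3 equal shares of 1/9 among Tove, Ingeborg, Njord.
Tove is living and takes 1/9.
Ingeborg predeceased; the 1/9 allotted to Ingeborg's branch passes to Ingeborg's issue by representation.
The 1/9 is divided into 3 equal shares of 1/27 among Magnus, Trygve, Ylva.
Magnus is living and takes 1/27.
Trygve is living and takes 1/27.
Ylva is living and takes 1/27.
Njord is living and takes 1/9.
Hallvard predeceased; the 1/3 allotted to Hallvard's branch passes to Hallvard's issue by representation.
The 1/3 is divided into 3 equal shares of 1/9 among Sindre, Kolbein, Frida.
Sindre is living and takes 1/9.
Kolbein is living and takes 1/9.
Frida is living and takes 1/9.
Eirik predeceased; the 1/3 allotted to Eirik's branch passes to Eirik's issue by representation.
The 1/3 is divided into 3 equal shares of 1/9 among Hakon, Ragna, Brynja.
Hakon predeceased; the 1/9 allotted to Hakon's branch passes to Hakon's issue by representation.
The 1/9 is divided into 3 equal shares of 1/27 among Asgeir, Vidar, Gudrun.
Asgeir is living and takes 1/27.
Vidar is living and takes 1/27.
Gudrun is living and takes 1/27.
Ragna is living and takes 1/9.
Brynja is living and takes 1/9.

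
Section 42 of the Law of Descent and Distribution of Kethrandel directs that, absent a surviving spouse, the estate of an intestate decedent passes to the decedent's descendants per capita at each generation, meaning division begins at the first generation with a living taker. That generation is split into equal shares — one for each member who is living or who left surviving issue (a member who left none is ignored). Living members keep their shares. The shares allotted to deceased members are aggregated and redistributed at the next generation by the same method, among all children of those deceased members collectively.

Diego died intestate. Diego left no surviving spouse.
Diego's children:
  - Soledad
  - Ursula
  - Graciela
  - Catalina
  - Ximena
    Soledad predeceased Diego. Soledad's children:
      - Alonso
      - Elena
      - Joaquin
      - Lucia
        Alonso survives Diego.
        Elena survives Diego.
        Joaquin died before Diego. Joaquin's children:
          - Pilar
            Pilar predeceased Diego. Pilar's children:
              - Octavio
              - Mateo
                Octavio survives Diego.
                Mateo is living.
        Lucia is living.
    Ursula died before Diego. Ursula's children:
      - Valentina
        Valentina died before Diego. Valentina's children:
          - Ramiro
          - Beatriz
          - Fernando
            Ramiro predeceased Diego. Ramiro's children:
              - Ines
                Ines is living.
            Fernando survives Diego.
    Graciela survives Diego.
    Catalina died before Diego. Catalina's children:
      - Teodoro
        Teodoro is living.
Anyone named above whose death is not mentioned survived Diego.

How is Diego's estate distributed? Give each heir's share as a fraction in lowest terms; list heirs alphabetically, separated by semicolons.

Alonso 1/10; Beatriz 1/20; Elena 1/10; Fernando 1/20; Graciela 1/5; Ines 1/30; Lucia 1/10; Mateo 1/30; Octavio 1/30; Teodoro 1/10; Ximena 1/5

There is no surviving spouse, so the entire estate passes to Diego's descendants per capita at each generation.
At generation 1 (Soledad, Ursula, Graciela, Catalina, Ximena) there are 5 shares of (1)/5 = 1/5 each.
Living: Graciela and Ximena — each takes 1/5.
Deceased: Soledad, Ursula, and Catalina. Their combined 3/5 is pooled and carried to generation 2.
At generation 2 (Alonso, Elena, Joaquin, Lucia, Valentina, Teodoro) there are 6 shares of (3/5)/6 = 1/10 each.
Living: Alonso, Elena, Lucia, and Teodoro — each takes 1/10.
Deceased: Joaquin and Valentina. Their combined 1/5 is pooled and carried to generation 3.
At generation 3 (Pilar, Ramiro, Beatriz, Fernando) there are 4 shares of (1/5)/4 = 1/20 each.
Living: Beatriz and Fernando — each takes 1/20.
Deceased: Pilar and Ramiro. Their combined 1/10 is pooled and carried to generation 4.
At generation 4 (Octavio, Mateo, Ines) there are 3 shares of (1/10)/3 = 1/30 each.
Living: Octavio, Mateo, and Ines — each takes 1/30.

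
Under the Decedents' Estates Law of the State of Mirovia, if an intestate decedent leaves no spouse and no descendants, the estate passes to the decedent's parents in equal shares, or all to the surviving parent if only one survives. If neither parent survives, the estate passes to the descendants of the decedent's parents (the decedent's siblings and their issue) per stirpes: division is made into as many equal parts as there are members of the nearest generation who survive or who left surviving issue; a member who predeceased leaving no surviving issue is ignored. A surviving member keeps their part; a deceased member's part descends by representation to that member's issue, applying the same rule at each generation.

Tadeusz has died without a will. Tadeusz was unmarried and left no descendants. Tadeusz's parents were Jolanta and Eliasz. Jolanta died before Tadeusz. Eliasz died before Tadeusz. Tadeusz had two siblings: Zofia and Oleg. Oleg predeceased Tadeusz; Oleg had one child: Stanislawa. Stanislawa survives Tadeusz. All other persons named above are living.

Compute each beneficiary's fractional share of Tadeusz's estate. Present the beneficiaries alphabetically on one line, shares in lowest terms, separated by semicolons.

Neither parent survives and there are no descendants, so the estate passes to Tadeusz's siblings and their issue per stirpes.
The estate is divided into 2 equal shares of 1/2 among Zofia, Oleg.
Zofia is living and takes 1/2.
Oleg predeceased; the 1/2 allotted to Oleg's branch passes to Oleg's issue by representation.
Stanislawa is the sole taker at this level and receives the full 1/2.

Stanislawa 1/2; Zofia 1/2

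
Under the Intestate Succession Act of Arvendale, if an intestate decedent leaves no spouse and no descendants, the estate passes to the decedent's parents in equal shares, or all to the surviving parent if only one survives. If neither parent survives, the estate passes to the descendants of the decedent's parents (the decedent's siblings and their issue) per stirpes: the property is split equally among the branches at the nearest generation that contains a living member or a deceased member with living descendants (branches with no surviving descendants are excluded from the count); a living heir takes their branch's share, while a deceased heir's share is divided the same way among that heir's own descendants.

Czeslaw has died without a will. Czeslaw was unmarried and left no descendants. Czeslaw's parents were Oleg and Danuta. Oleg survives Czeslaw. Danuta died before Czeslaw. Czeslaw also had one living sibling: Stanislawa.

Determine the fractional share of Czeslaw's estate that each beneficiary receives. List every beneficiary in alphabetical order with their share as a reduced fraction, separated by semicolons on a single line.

Oleg 1

Only one parent, Oleg, survives, so Oleg takes the entire estate. The siblings take nothing because a surviving parent has priority.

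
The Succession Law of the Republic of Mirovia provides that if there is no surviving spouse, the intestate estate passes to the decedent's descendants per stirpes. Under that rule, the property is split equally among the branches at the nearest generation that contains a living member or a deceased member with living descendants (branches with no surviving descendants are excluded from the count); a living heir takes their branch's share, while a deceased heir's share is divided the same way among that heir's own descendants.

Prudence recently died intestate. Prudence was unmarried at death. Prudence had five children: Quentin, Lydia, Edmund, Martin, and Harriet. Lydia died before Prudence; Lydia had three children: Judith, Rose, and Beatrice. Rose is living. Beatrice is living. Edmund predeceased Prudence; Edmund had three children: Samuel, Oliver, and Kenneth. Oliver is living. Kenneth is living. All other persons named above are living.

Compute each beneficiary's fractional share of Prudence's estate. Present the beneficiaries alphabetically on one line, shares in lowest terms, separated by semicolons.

There is no surviving spouse, so the entire estate passes to Prudence's descendants per stirpes.
The estate is divided into 5 equal shares of 1/5 among Quentin, Lydia, Edmund, Martin, Harriet.
Quentin is living and takes 1/5.
Lydia predeceased; the 1/5 allotted to Lydia's branch passes to Lydia's issue by representation.
The 1/5 is divided into 3 equal shares of 1/15 among Judith, Rose, Beatrice.
Judith is living and takes 1/15.
Rose is living and takes 1/15.
Beatrice is living and takes 1/15.
Edmund predeceased; the 1/5 allotted to Edmund's branch passes to Edmund's issue by representation.
The 1/5 is divided into 3 equal shares of 1/15 among Samuel, Oliver, Kenneth.
Samuel is living and takes 1/15.
Oliver is living and takes 1/15.
Kenneth is living and takes 1/15.
Martin is living and takes 1/5.
Harriet is living and takes 1/5.

Beatrice 1/15; Harriet 1/5; Judith 1/15; Kenneth 1/15; Martin 1/5; Oliver 1/15; Quentin 1/5; Rose 1/15; Samuel 1/15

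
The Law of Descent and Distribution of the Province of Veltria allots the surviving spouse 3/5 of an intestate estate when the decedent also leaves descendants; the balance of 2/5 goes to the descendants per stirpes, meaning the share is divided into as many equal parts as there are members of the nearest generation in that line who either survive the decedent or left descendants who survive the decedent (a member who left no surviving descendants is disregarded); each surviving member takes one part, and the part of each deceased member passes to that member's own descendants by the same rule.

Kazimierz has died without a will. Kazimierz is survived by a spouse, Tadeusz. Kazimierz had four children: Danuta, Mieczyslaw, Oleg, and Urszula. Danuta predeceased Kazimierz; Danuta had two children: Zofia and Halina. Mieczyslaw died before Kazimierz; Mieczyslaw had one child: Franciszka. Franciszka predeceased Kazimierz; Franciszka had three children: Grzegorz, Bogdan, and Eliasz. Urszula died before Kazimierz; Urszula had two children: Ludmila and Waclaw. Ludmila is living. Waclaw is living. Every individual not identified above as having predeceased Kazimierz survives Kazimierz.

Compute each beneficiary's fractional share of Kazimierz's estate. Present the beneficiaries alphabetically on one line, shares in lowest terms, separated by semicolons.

Tadeusz, as surviving spouse, takes 3/5.
The remaining 2/5 passes to Kazimierz's descendants per stirpes.
The 2/5 is divided into 4 equal shares of 1/10 among Danuta, Mieczyslaw, Oleg, Urszula.
Danuta predeceased; the 1/10 allotted to Danuta's branch passes to Danuta's issue by representation.
The 1/10 is divided into 2 equal shares of 1/20 among Zofia, Halina.
Zofia is living and takes 1/20.
Halina is living and takes 1/20.
Mieczyslaw predeceased; the 1/10 allotted to Mieczyslaw's branch passes to Mieczyslaw's issue by representation.
Franciszka's line is the sole branch at this level, so the full 1/10 passes to Franciszka's issue by representation.
The 1/10 is divided into 3 equal shares of 1/30 among Grzegorz, Bogdan, Eliasz.
Grzegorz is living and takes 1/30.
Bogdan is living and takes 1/30.
Eliasz is living and takes 1/30.
Oleg is living and takes 1/10.
Urszula predeceased; the 1/10 allotted to Urszula's branch passes to Urszula's issue by representation.
The 1/10 is divided into 2 equal shares of 1/20 among Ludmila, Waclaw.
Ludmila is living and takes 1/20.
Waclaw is living and takes 1/20.

Bogdan 1/30; Eliasz 1/30; Grzegorz 1/30; Halina 1/20; Ludmila 1/20; Oleg 1/10; Tadeusz 3/5; Waclaw 1/20; Zofia 1/20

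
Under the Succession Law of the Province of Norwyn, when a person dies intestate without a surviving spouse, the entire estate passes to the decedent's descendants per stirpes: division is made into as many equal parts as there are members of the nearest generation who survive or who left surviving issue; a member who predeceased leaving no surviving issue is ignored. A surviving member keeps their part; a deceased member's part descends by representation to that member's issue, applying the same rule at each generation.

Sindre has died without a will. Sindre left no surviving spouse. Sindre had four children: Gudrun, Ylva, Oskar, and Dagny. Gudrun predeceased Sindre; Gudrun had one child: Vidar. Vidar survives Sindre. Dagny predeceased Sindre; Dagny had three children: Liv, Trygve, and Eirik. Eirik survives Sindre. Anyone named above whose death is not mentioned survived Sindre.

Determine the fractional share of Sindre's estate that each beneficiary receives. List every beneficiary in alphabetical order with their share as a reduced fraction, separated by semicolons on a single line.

There is no surviving spouse, so the entire estate passes to Sindre's descendants per stirpes.
The estate is divided into 4 equal shares of 1/4 among Gudrun, Ylva, Oskar, Dagny.
Gudrun predeceased; the 1/4 allotted to Gudrun's branch passes to Gudrun's issue by representation.
Vidar is the sole taker at this level and receives the full 1/4.
Ylva is living and takes 1/4.
Oskar is living and takes 1/4.
Dagny predeceased; the 1/4 allotted to Dagny's branch passes to Dagny's issue by representation.
The 1/4 is divided into 3 equal shares of 1/12 among Liv, Trygve, Eirik.
Liv is living and takes 1/12.
Trygve is living and takes 1/12.
Eirik is living and takes 1/12.

Eirik 1/12; Liv 1/12; Oskar 1/4; Trygve 1/12; Vidar 1/4; Ylva 1/4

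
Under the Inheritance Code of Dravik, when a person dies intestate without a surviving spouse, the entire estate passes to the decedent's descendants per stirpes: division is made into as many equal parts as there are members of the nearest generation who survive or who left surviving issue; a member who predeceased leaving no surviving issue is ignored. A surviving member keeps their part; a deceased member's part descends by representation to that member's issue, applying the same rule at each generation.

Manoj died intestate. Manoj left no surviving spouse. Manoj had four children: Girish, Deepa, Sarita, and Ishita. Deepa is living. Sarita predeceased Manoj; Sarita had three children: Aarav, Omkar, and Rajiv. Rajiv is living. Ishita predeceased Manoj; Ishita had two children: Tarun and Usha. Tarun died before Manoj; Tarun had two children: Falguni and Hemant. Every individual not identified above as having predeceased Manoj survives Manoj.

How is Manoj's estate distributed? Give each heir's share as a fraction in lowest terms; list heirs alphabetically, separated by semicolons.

Aarav 1/12; Deepa 1/4; Falguni 1/16; Girish 1/4; Hemant 1/16; Omkar 1/12; Rajiv 1/12; Usha 1/8

There is no surviving spouse, so the entire estate passes to Manoj's descendants per stirpes.
The estate is divided into 4 equal shares of 1/4 among Girish, Deepa, Sarita, Ishita.
Girish is living and takes 1/4.
Deepa is living and takes 1/4.
Sarita predeceased; the 1/4 allotted to Sarita's branch passes to Sarita's issue by representation.
The 1/4 is divided into 3 equal shares of 1/12 among Aarav, Omkar, Rajiv.
Aarav is living and takes 1/12.
Omkar is living and takes 1/12.
Rajiv is living and takes 1/12.
Ishita predeceased; the 1/4 allotted to Ishita's branch passes to Ishita's issue by representation.
The 1/4 is divided into 2 equal shares of 1/8 among Tarun, Usha.
Tarun predeceased; the 1/8 allotted to Tarun's branch passes to Tarun's issue by representation.
The 1/8 is divided into 2 equal shares of 1/16 among Falguni, Hemant.
Falguni is living and takes 1/16.
Hemant is living and takes 1/16.
Usha is living and takes 1/8.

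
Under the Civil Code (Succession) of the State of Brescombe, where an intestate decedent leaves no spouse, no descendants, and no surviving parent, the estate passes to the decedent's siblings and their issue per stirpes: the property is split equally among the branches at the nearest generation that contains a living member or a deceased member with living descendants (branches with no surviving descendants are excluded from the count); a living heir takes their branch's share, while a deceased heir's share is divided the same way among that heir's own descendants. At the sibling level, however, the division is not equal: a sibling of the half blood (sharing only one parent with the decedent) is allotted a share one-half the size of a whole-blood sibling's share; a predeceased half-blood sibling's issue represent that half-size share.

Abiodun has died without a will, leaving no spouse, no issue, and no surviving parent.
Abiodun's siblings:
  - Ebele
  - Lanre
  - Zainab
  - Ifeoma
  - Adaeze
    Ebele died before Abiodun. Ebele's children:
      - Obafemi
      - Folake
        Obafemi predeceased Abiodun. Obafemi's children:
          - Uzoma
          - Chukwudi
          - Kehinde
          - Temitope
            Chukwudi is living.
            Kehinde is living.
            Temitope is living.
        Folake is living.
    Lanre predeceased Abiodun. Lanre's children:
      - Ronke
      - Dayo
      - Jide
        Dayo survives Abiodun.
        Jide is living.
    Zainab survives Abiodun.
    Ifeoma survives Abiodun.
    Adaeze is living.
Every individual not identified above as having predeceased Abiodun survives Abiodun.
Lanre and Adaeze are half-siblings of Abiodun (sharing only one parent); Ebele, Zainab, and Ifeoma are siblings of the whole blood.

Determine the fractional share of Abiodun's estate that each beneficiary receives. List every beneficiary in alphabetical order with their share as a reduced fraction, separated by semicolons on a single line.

No spouse, descendants, or parent survives, so the estate passes to Abiodun's siblings per stirpes.
Half-blood siblings count for one-half the weight of whole-blood siblings at the initial division.
Dividing 1 in proportion to weights (total weight 4): Ebele (weight 1) → 1/4; Lanre (weight 1/2) → 1/8; Zainab (weight 1) → 1/4; Ifeoma (weight 1) → 1/4; Adaeze (weight 1/2) → 1/8.
Ebele predeceased; the 1/4 allotted to Ebele's branch passes to Ebele's issue by representation.
The 1/4 is divided into 2 equal shares of 1/8 among Obafemi, Folake.
Obafemi predeceased; the 1/8 allotted to Obafemi's branch passes to Obafemi's issue by representation.
The 1/8 is divided into 4 equal shares of 1/32 among Uzoma, Chukwudi, Kehinde, Temitope.
Uzoma is living and takes 1/32.
Chukwudi is living and takes 1/32.
Kehinde is living and takes 1/32.
Temitope is living and takes 1/32.
Folake is living and takes 1/8.
Lanre predeceased; the 1/8 allotted to Lanre's branch passes to Lanre's issue by representation.
The 1/8 is divided into 3 equal shares of 1/24 among Ronke, Dayo, Jide.
Ronke is living and takes 1/24.
Dayo is living and takes 1/24.
Jide is living and takes 1/24.
Zainab is living and takes 1/4.
Ifeoma is living and takes 1/4.
Adaeze is living and takes 1/8.

Adaeze 1/8; Chukwudi 1/32; Dayo 1/24; Folake 1/8; Ifeoma 1/4; Jide 1/24; Kehinde 1/32; Ronke 1/24; Temitope 1/32; Uzoma 1/32; Zainab 1/4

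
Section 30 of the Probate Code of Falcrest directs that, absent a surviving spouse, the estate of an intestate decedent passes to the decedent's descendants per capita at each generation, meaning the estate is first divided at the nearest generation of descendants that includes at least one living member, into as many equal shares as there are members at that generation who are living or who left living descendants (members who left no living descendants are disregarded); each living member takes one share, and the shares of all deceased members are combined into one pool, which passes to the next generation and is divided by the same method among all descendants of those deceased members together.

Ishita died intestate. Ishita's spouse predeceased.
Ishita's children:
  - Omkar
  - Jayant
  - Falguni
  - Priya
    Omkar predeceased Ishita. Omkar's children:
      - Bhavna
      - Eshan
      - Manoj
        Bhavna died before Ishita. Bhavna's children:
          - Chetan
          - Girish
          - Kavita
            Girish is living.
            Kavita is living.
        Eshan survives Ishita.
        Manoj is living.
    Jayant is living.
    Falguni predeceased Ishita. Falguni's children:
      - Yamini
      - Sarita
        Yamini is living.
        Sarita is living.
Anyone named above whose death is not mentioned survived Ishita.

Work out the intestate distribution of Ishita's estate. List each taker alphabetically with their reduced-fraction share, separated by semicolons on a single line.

There is no surviving spouse, so the entire estate passes to Ishita's descendants per capita at each generation.
At generation 1 (Omkar, Jayant, Falguni, Priya) there are 4 shares of (1)/4 = 1/4 each.
Living: Jayant and Priya — each takes 1/4.
Deceased: Omkar and Falguni. Their combined 1/2 is pooled and carried to generation 2.
At generation 2 (Bhavna, Eshan, Manoj, Yamini, Sarita) there are 5 shares of (1/2)/5 = 1/10 each.
Living: Eshan, Manoj, Yamini, and Sarita — each takes 1/10.
Deceased: Bhavna. That 1/10 share is carried to generation 3.
At generation 3 (Chetan, Girish, Kavita) there are 3 shares of (1/10)/3 = 1/30 each.
Living: Chetan, Girish, and Kavita — each takes 1/30.

Chetan 1/30; Eshan 1/10; Girish 1/30; Jayant 1/4; Kavita 1/30; Manoj 1/10; Priya 1/4; Sarita 1/10; Yamini 1/10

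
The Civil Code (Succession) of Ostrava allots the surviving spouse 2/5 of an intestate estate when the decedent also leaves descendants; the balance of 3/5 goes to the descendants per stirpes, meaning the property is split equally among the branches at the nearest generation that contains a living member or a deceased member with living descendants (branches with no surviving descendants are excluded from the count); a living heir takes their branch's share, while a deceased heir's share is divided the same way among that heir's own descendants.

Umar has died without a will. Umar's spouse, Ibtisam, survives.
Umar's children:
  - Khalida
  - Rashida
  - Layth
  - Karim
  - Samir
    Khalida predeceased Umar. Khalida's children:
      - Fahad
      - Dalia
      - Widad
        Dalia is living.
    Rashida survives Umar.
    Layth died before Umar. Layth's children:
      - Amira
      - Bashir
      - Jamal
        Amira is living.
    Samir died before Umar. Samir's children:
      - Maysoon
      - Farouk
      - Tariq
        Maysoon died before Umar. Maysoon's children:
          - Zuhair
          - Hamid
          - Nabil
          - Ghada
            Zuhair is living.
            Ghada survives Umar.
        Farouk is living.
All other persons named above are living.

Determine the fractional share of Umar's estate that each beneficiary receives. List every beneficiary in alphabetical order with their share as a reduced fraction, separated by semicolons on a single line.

Ibtisam, as surviving spouse, takes 2/5.
The remaining 3/5 passes to Umar's descendants per stirpes.
The 3/5 is divided into 5 equal shares of 3/25 among Khalida, Rashida, Layth, Karim, Samir.
Khalida predeceased; the 3/25 allotted to Khalida's branch passes to Khalida's issue by representation.
The 3/25 is divided into 3 equal shares of 1/25 among Fahad, Dalia, Widad.
Fahad is living and takes 1/25.
Dalia is living and takes 1/25.
Widad is living and takes 1/25.
Rashida is living and takes 3/25.
Layth predeceased; the 3/25 allotted to Layth's branch passes to Layth's issue by representation.
The 3/25 is divided into 3 equal shares of 1/25 among Amira, Bashir, Jamal.
Amira is living and takes 1/25.
Bashir is living and takes 1/25.
Jamal is living and takes 1/25.
Karim is living and takes 3/25.
Samir predeceased; the 3/25 allotted to Samir's branch passes to Samir's issue by representation.
The 3/25 is divided into 3 equal shares of 1/25 among Maysoon, Farouk, Tariq.
Maysoon predeceased; the 1/25 allotted to Maysoon's branch passes to Maysoon's issue by representation.
The 1/25 is divided into 4 equal shares of 1/100 among Zuhair, Hamid, Nabil, Ghada.
Zuhair is living and takes 1/100.
Hamid is living and takes 1/100.
Nabil is living and takes 1/100.
Ghada is living and takes 1/100.
Farouk is living and takes 1/25.
Tariq is living and takes 1/25.

Amira 1/25; Bashir 1/25; Dalia 1/25; Fahad 1/25; Farouk 1/25; Ghada 1/100; Hamid 1/100; Ibtisam 2/5; Jamal 1/25; Karim 3/25; Nabil 1/100; Rashida 3/25; Tariq 1/25; Widad 1/25; Zuhair 1/100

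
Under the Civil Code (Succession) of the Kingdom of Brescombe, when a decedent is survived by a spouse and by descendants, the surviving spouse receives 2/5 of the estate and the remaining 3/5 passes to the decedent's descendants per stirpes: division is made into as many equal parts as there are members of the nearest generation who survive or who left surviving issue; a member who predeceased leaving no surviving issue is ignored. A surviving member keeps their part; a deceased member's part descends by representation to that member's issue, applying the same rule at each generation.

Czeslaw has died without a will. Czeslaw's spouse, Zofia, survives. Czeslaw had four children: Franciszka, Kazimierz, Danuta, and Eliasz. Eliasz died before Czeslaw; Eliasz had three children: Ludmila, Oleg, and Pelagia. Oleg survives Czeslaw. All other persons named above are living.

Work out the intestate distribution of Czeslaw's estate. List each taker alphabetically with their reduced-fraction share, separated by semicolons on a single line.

Danuta 3/20; Franciszka 3/20; Kazimierz 3/20; Ludmila 1/20; Oleg 1/20; Pelagia 1/20; Zofia 2/5

Zofia, as surviving spouse, takes 2/5.
The remaining 3/5 passes to Czeslaw's descendants per stirpes.
The 3/5 is divided into 4 equal shares of 3/20 among Franciszka, Kazimierz, Danuta, Eliasz.
Franciszka is living and takes 3/20.
Kazimierz is living and takes 3/20.
Danuta is living and takes 3/20.
Eliasz predeceased; the 3/20 allotted to Eliasz's branch passes to Eliasz's issue by representation.
The 3/20 is divided into 3 equal shares of 1/20 among Ludmila, Oleg, Pelagia.
Ludmila is living and takes 1/20.
Oleg is living and takes 1/20.
Pelagia is living and takes 1/20.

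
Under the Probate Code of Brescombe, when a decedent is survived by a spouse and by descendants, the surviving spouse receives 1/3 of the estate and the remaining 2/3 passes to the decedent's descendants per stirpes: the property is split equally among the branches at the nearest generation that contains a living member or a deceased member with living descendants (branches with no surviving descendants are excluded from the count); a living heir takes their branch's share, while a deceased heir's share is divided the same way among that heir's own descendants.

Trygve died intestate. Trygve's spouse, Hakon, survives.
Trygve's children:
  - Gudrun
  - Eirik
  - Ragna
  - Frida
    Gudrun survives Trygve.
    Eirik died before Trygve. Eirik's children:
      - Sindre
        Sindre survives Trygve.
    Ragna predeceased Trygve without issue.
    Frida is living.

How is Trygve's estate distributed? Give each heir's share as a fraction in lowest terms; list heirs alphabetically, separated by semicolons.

Frida 2/9; Gudrun 2/9; Hakon 1/3; Sindre 2/9

Hakon, as surviving spouse, takes 1/3.
The remaining 2/3 passes to Trygve's descendants per stirpes.
Ragna left no surviving issue, so that branch lapses and is disregarded.
The 2/3 is divided into 3 equal shares of 2/9 among Gudrun, Eirik, Frida.
Gudrun is living and takes 2/9.
Eirik predeceased; the 2/9 allotted to Eirik's branch passes to Eirik's issue by representation.
Sindre is the sole taker at this level and receives the full 2/9.
Frida is living and takes 2/9.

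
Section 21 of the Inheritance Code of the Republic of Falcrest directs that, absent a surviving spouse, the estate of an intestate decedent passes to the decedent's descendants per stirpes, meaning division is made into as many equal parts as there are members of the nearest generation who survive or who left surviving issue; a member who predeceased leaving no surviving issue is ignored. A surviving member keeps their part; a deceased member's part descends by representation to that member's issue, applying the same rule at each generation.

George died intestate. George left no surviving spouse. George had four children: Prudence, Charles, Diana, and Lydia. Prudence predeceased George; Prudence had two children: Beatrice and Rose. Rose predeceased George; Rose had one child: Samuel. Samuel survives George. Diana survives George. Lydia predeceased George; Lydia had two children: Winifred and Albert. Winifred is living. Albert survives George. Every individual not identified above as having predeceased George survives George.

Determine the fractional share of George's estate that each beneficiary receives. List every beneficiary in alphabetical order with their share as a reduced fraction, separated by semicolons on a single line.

Albert 1/8; Beatrice 1/8; Charles 1/4; Diana 1/4; Samuel 1/8; Winifred 1/8

There is no surviving spouse, so the entire estate passes to George's descendants per stirpes.
The estate is divided into 4 equal shares of 1/4 among Prudence, Charles, Diana, Lydia.
Prudence predeceased; the 1/4 allotted to Prudence's branch passes to Prudence's issue by representation.
The 1/4 is divided into 2 equal shares of 1/8 among Beatrice, Rose.
Beatrice is living and takes 1/8.
Rose predeceased; the 1/8 allotted to Rose's branch passes to Rose's issue by representation.
Samuel is the sole taker at this level and receives the full 1/8.
Charles is living and takes 1/4.
Diana is living and takes 1/4.
Lydia predeceased; the 1/4 allotted to Lydia's branch passes to Lydia's issue by representation.
The 1/4 is divided into 2 equal shares of 1/8 among Winifred, Albert.
Winifred is living and takes 1/8.
Albert is living and takes 1/8.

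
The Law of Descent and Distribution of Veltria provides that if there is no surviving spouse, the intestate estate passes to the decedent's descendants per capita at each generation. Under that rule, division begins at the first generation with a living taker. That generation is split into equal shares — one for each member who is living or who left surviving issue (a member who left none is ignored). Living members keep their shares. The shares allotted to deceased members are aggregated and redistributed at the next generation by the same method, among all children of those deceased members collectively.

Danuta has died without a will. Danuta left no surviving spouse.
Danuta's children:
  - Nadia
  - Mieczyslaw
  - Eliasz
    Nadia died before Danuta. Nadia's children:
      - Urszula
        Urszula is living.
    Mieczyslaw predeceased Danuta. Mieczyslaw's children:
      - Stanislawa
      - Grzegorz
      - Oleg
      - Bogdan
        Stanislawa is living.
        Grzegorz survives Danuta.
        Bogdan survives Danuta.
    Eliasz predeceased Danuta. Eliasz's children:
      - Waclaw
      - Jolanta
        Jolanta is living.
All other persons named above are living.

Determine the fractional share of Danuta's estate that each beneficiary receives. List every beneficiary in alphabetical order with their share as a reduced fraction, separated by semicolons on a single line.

Bogdan 1/7; Grzegorz 1/7; Jolanta 1/7; Oleg 1/7; Stanislawa 1/7; Urszula 1/7; Waclaw 1/7

There is no surviving spouse, so the entire estate passes to Danuta's descendants per capita at each generation.
No one at generation 1 (Nadia, Mieczyslaw, Eliasz) is living; moving to the next generation.
At generation 2 (Urszula, Stanislawa, Grzegorz, Oleg, Bogdan, Waclaw, Jolanta) there are 7 shares of (1)/7 = 1/7 each.
Living: Urszula, Stanislawa, Grzegorz, Oleg, Bogdan, Waclaw, and Jolanta — each takes 1/7.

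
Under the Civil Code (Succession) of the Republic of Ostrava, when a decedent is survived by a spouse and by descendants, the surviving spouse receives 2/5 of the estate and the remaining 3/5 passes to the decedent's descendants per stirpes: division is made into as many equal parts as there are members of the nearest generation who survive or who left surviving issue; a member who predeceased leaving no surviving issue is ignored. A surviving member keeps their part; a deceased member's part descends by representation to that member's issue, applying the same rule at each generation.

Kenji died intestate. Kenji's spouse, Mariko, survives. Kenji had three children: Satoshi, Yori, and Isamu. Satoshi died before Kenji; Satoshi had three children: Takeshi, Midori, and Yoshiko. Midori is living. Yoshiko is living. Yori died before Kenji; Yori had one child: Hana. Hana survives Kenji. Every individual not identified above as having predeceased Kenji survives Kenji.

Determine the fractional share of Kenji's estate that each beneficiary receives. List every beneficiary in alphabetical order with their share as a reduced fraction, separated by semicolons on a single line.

Mariko, as surviving spouse, takes 2/5.
The remaining 3/5 passes to Kenji's descendants per stirpes.
The 3/5 is divided into 3 equal shares of 1/5 among Satoshi, Yori, Isamu.
Satoshi predeceased; the 1/5 allotted to Satoshi's branch passes to Satoshi's issue by representation.
The 1/5 is divided into 3 equal shares of 1/15 among Takeshi, Midori, Yoshiko.
Takeshi is living and takes 1/15.
Midori is living and takes 1/15.
Yoshiko is living and takes 1/15.
Yori predeceased; the 1/5 allotted to Yori's branch passes to Yori's issue by representation.
Hana is the sole taker at this level and receives the full 1/5.
Isamu is living and takes 1/5.

Hana 1/5; Isamu 1/5; Mariko 2/5; Midori 1/15; Takeshi 1/15; Yoshiko 1/15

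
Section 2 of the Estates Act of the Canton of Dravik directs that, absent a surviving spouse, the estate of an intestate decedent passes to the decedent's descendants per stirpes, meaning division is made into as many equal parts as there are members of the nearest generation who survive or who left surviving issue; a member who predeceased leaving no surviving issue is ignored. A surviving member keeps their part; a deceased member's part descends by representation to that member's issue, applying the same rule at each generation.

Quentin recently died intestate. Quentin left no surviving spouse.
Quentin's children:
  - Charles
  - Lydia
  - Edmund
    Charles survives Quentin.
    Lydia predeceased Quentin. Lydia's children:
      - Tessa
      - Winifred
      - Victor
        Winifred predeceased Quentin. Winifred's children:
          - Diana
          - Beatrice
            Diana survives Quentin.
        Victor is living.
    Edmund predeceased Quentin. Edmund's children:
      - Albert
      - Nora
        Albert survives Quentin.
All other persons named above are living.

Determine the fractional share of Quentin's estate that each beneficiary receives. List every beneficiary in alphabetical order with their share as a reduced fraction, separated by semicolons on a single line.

There is no surviving spouse, so the entire estate passes to Quentin's descendants per stirpes.
The estate is divided into 3 equal shares of 1/3 among Charles, Lydia, Edmund.
Charles is living and takes 1/3.
Lydia predeceased; the 1/3 allotted to Lydia's branch passes to Lydia's issue by representation.
The 1/3 is divided into 3 equal shares of 1/9 among Tessa, Winifred, Victor.
Tessa is living and takes 1/9.
Winifred predeceased; the 1/9 allotted to Winifred's branch passes to Winifred's issue by representation.
The 1/9 is divided into 2 equal shares of 1/18 among Diana, Beatrice.
Diana is living and takes 1/18.
Beatrice is living and takes 1/18.
Victor is living and takes 1/9.
Edmund predeceased; the 1/3 allotted to Edmund's branch passes to Edmund's issue by representation.
The 1/3 is divided into 2 equal shares of 1/6 among Albert, Nora.
Albert is living and takes 1/6.
Nora is living and takes 1/6.

Albert 1/6; Beatrice 1/18; Charles 1/3; Diana 1/18; Nora 1/6; Tessa 1/9; Victor 1/9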